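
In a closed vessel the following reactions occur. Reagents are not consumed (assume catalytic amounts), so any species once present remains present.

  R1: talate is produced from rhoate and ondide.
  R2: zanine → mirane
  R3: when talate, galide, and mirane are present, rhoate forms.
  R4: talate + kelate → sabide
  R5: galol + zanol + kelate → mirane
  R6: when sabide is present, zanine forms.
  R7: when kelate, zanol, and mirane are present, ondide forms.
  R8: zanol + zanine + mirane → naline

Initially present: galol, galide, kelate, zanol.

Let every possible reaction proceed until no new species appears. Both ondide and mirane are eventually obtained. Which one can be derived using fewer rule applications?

mirane: galol, zanol, and kelate present → mirane forms (R5). [1 rule application]
ondide: galol, zanol, and kelate present → mirane forms (R5). kelate, zanol, and mirane present → ondide forms (R7). [2 rule applications]
mirane needs fewer.

mirane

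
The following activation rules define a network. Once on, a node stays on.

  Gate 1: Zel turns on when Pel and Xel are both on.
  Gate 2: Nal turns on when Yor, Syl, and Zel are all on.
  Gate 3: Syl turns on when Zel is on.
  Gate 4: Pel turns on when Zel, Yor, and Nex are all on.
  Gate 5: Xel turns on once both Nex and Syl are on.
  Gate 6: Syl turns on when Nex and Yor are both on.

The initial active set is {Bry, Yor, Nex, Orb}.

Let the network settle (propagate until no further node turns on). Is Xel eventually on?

Gate 6: Nex and Yor on → Syl on.
Gate 5: Nex and Syl on → Xel on.

Yes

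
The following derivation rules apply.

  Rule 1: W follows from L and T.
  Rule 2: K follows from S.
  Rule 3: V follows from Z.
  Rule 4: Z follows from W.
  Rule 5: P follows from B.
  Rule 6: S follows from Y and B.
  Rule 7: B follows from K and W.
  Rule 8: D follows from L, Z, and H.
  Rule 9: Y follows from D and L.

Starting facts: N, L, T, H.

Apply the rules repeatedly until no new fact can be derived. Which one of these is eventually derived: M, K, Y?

Y

L and T hold, so W follows (Rule 1).
From W, Rule 4 gives Z.
L, Z, and H hold, so D follows (Rule 8).
From D and L, Rule 9 gives Y.
K would need S (Rule 2), but S is never established. No rule produces M, and it is not given.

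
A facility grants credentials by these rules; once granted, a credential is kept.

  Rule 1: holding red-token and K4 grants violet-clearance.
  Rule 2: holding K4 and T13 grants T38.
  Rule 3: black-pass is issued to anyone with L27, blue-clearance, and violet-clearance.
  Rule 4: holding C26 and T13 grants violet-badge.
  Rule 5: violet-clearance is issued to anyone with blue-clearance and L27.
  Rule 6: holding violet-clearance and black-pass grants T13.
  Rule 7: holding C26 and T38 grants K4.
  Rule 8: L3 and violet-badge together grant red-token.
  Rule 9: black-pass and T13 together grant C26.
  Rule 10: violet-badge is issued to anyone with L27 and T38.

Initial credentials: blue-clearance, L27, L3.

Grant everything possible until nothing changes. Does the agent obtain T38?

No

T38 would need K4 and T13 (Rule 2), but K4 is never granted.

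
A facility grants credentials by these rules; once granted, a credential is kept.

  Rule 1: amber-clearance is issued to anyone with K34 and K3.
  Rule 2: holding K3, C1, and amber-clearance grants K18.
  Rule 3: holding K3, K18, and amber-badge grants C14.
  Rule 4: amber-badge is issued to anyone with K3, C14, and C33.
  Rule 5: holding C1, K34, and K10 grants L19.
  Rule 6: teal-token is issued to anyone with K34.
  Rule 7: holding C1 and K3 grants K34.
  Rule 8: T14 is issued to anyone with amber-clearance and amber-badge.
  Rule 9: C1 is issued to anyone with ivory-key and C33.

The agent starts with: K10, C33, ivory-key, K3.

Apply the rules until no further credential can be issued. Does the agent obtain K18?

Holding ivory-key and C33 grants C1 (Rule 9).
Holding C1 and K3 grants K34 (Rule 7).
Holding K34 and K3 grants amber-clearance (Rule 1).
Holding K3, C1, and amber-clearance grants K18 (Rule 2).

Yes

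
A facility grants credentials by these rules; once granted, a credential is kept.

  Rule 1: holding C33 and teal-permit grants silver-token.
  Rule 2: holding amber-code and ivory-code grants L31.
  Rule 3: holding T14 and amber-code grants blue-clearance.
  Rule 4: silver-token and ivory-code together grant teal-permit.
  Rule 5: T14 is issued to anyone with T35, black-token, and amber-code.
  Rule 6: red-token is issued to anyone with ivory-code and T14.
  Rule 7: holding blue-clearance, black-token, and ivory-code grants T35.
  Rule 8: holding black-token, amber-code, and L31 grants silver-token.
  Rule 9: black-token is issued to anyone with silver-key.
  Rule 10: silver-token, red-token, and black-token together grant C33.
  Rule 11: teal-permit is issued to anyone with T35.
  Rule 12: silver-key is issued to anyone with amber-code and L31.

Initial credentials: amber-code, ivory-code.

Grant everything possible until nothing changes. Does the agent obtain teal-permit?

Holding amber-code and ivory-code grants L31 (Rule 2).
Holding amber-code and L31 grants silver-key (Rule 12).
Holding silver-key grants black-token (Rule 9).
Holding black-token, amber-code, and L31 grants silver-token (Rule 8).
Holding silver-token and ivory-code grants teal-permit (Rule 4).

Yes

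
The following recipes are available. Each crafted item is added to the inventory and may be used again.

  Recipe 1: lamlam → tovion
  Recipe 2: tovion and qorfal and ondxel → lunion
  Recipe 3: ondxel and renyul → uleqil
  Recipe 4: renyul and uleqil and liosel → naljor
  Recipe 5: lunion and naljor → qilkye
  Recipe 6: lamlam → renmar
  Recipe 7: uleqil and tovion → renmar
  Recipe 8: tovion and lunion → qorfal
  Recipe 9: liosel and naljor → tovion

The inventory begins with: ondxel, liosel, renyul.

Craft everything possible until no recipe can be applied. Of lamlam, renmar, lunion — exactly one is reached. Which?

renmar

ondxel and renyul → uleqil (Recipe 3).
renyul and uleqil and liosel → naljor (Recipe 4).
Using Recipe 9, liosel and naljor make tovion.
uleqil and tovion → renmar (Recipe 7).
No rule produces lamlam, and it is not given. lunion would need tovion, qorfal, and ondxel (Recipe 2), but qorfal is never obtained.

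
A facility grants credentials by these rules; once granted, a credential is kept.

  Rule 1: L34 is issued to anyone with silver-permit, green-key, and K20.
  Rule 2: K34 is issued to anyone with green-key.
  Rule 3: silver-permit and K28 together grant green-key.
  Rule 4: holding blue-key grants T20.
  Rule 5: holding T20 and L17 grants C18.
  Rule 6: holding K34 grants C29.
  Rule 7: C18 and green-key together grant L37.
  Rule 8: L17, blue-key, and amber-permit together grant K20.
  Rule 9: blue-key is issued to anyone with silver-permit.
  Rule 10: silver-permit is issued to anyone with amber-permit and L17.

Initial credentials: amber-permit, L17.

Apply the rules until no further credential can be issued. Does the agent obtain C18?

Yes

Holding amber-permit and L17 grants silver-permit (Rule 10).
Holding silver-permit grants blue-key (Rule 9).
Holding blue-key grants T20 (Rule 4).
Holding T20 and L17 grants C18 (Rule 5).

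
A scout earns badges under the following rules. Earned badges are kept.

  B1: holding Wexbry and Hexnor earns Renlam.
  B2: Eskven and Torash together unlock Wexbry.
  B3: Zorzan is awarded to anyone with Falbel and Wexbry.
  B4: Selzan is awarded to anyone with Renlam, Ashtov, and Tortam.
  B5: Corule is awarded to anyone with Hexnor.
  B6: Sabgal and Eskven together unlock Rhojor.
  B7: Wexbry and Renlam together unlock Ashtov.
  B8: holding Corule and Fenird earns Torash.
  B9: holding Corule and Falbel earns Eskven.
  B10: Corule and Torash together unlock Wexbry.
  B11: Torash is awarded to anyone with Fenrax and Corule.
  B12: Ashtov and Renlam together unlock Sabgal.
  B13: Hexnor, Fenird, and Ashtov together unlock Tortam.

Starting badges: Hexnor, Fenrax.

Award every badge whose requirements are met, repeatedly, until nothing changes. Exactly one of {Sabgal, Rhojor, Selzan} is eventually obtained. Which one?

With Hexnor, Corule is earned (B5).
With Fenrax and Corule, Torash is earned (B11).
With Corule and Torash, Wexbry is earned (B10).
With Wexbry and Hexnor, Renlam is earned (B1).
With Wexbry and Renlam, Ashtov is earned (B7).
With Ashtov and Renlam, Sabgal is earned (B12).
Rhojor would need Sabgal and Eskven (B6), but Eskven is never earned. Selzan would need Renlam, Ashtov, and Tortam (B4), but Tortam is never earned.

Sabgal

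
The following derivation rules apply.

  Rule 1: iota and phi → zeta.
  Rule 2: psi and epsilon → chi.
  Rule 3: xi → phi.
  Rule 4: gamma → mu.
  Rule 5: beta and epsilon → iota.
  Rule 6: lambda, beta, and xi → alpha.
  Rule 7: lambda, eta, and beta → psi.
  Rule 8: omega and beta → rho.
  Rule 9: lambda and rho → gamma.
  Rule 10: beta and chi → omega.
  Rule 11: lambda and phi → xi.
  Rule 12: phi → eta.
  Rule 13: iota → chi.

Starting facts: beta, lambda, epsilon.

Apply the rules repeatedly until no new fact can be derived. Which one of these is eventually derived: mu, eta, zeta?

From beta and epsilon, Rule 5 gives iota.
iota holds, so chi follows (Rule 13).
beta and chi hold, so omega follows (Rule 10).
From omega and beta, Rule 8 gives rho.
From lambda and rho, Rule 9 gives gamma.
gamma holds, so mu follows (Rule 4).
eta would need phi (Rule 12), but phi is never established. zeta would need iota and phi (Rule 1), but phi is never established.

mu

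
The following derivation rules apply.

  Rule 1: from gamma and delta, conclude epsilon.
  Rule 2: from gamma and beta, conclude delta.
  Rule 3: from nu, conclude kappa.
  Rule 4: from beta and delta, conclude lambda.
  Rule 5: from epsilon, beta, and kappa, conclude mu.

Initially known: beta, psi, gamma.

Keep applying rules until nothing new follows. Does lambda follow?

Yes

From gamma and beta, Rule 2 gives delta.
From beta and delta, Rule 4 gives lambda.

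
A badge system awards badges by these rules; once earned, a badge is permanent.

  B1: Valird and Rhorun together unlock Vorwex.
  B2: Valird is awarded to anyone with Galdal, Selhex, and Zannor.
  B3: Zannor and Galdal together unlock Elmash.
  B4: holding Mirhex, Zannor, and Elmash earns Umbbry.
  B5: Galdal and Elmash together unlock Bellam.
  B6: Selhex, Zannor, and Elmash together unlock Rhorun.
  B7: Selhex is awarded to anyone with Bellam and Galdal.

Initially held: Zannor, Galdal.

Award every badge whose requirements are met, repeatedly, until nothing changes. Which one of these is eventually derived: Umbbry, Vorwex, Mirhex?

Vorwex

With Zannor and Galdal, Elmash is earned (B3).
With Galdal and Elmash, Bellam is earned (B5).
With Bellam and Galdal, Selhex is earned (B7).
With Selhex, Zannor, and Elmash, Rhorun is earned (B6).
With Galdal, Selhex, and Zannor, Valird is earned (B2).
With Valird and Rhorun, Vorwex is earned (B1).
No rule produces Mirhex, and it is not given. Umbbry would need Mirhex, Zannor, and Elmash (B4), but Mirhex is never earned.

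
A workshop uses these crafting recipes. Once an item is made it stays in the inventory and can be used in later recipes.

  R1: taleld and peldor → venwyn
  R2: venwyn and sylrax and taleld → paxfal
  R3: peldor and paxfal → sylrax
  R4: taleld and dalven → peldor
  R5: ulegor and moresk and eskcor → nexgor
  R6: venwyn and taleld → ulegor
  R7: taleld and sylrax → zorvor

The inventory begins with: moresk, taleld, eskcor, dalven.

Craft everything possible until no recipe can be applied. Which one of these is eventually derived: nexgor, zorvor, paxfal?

taleld and dalven → peldor (R4).
Using R1, taleld and peldor make venwyn.
Using R6, venwyn and taleld make ulegor.
Using R5, ulegor, moresk, and eskcor make nexgor.
zorvor would need taleld and sylrax (R7), but sylrax is never obtained. paxfal would need venwyn, sylrax, and taleld (R2), but sylrax is never obtained.

nexgor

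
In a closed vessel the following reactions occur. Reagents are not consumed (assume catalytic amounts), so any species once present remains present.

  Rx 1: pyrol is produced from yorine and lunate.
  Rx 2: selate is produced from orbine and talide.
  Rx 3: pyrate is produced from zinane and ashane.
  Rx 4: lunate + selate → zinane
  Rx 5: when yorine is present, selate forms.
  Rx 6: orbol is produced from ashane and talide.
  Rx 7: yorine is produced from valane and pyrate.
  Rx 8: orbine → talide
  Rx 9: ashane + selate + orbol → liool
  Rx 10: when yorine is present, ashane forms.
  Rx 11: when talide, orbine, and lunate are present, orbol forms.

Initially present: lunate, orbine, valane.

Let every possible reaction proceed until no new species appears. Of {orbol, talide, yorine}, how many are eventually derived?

2

orbine present → talide forms (Rx 8).
talide, orbine, and lunate present → orbol forms (Rx 11).
orbol: reached.
talide: reached.
yorine would need valane and pyrate (Rx 7), but pyrate never forms.
Reached: orbol and talide — 2 of the 3.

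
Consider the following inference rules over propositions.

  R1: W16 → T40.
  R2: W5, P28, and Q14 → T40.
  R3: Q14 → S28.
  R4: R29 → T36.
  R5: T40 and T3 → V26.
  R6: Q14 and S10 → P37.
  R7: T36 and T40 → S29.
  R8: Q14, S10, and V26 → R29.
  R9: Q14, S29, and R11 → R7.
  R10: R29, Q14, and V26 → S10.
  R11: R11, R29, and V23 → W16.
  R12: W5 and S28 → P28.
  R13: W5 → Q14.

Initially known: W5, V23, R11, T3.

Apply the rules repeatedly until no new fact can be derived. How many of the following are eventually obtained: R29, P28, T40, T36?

2

W5 holds, so Q14 follows (R13).
From Q14, R3 gives S28.
From W5 and S28, R12 gives P28.
From W5, P28, and Q14, R2 gives T40.
R29 would need Q14, S10, and V26 (R8), but S10 is never established.
P28: reached.
T40: reached.
T36 would need R29 (R4), but R29 is never established.
Reached: P28 and T40 — 2 of the 4.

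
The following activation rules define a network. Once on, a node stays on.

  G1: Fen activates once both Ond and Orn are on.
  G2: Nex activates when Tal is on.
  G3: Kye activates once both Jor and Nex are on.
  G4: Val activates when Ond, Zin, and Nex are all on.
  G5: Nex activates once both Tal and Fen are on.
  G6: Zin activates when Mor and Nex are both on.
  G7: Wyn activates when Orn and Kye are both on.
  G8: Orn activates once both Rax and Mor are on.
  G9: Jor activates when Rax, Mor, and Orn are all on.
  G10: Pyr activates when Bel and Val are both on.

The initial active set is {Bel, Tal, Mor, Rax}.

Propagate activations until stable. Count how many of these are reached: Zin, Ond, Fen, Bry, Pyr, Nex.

2

G2: Tal on → Nex on.
G6: Mor and Nex on → Zin on.
Zin: reached.
No rule produces Ond, and it is not given.
Fen would need Ond and Orn (G1), but Ond never turns on.
No rule produces Bry, and it is not given.
Pyr would need Bel and Val (G10), but Val never turns on.
Nex: reached.
Reached: Zin and Nex — 2 of the 6.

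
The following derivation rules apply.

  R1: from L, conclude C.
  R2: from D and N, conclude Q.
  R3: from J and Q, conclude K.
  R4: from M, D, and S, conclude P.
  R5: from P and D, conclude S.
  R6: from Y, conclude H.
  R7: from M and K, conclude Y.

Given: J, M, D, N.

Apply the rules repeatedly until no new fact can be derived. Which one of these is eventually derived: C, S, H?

D and N hold, so Q follows (R2).
From J and Q, R3 gives K.
M and K hold, so Y follows (R7).
Y holds, so H follows (R6).
C would need L (R1), but L is never established. S would need P and D (R5), but P is never established.

H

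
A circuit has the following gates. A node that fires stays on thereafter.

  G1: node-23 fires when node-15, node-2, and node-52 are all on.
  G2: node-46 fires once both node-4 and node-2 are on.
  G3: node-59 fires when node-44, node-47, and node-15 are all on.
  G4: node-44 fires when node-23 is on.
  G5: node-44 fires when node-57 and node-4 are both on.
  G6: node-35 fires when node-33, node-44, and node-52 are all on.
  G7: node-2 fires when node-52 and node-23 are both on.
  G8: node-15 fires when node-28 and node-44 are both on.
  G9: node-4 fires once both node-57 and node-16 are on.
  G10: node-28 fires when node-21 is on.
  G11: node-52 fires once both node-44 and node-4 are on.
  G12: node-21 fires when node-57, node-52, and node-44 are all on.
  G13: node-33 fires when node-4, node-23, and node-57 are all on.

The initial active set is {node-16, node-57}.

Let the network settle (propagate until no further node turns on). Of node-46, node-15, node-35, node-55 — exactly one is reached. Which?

G9: node-57 and node-16 on → node-4 on.
node-57 and node-4 are on, so node-44 fires (G5).
node-44 and node-4 are on, so node-52 fires (G11).
G12: node-57, node-52, and node-44 on → node-21 on.
G10: node-21 on → node-28 on.
node-28 and node-44 are on, so node-15 fires (G8).
No rule produces node-55, and it is not given. node-35 would need node-33, node-44, and node-52 (G6), but node-33 never turns on. node-46 would need node-4 and node-2 (G2), but node-2 never turns on.

node-15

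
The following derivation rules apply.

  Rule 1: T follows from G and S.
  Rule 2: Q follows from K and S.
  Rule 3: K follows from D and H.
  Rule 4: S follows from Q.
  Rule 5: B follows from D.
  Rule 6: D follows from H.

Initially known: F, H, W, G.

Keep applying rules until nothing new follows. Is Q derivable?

No

Q would need K and S (Rule 2), but S is never established.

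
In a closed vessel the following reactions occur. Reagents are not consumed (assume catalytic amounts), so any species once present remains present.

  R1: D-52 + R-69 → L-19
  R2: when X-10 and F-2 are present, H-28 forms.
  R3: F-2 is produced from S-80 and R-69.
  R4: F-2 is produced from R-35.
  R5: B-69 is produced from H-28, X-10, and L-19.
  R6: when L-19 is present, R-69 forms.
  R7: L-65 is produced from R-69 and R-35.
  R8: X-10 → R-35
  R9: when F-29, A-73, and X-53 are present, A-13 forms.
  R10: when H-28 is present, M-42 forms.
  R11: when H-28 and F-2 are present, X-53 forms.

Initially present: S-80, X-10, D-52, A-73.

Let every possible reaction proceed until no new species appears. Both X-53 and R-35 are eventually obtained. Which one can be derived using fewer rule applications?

R-35: X-10 present → R-35 forms (R8). [1 rule application]
X-53: X-10 present → R-35 forms (R8). R-35 present → F-2 forms (R4). X-10 and F-2 present → H-28 forms (R2). H-28 and F-2 present → X-53 forms (R11). [4 rule applications]
R-35 needs fewer.

R-35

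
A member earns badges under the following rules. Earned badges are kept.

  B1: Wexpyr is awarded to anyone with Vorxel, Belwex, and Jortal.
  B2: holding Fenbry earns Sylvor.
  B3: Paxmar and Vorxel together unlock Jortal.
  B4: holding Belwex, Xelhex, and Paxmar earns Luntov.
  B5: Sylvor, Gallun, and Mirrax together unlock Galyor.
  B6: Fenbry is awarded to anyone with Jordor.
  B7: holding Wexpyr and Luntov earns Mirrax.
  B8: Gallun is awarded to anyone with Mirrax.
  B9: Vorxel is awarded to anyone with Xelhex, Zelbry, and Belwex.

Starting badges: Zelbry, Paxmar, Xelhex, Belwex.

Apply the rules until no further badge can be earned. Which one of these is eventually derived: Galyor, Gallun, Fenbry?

Gallun

With Belwex, Xelhex, and Paxmar, Luntov is earned (B4).
With Xelhex, Zelbry, and Belwex, Vorxel is earned (B9).
With Paxmar and Vorxel, Jortal is earned (B3).
With Vorxel, Belwex, and Jortal, Wexpyr is earned (B1).
With Wexpyr and Luntov, Mirrax is earned (B7).
With Mirrax, Gallun is earned (B8).
Fenbry would need Jordor (B6), but Jordor is never earned. Galyor would need Sylvor, Gallun, and Mirrax (B5), but Sylvor is never earned.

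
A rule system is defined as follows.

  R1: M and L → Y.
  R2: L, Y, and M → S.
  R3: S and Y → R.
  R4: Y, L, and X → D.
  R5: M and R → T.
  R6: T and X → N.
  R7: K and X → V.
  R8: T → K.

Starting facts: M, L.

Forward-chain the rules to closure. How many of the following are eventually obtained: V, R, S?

2

M and L hold, so Y follows (R1).
From L, Y, and M, R2 gives S.
From S and Y, R3 gives R.
V would need K and X (R7), but X is never established.
R: reached.
S: reached.
Reached: R and S — 2 of the 3.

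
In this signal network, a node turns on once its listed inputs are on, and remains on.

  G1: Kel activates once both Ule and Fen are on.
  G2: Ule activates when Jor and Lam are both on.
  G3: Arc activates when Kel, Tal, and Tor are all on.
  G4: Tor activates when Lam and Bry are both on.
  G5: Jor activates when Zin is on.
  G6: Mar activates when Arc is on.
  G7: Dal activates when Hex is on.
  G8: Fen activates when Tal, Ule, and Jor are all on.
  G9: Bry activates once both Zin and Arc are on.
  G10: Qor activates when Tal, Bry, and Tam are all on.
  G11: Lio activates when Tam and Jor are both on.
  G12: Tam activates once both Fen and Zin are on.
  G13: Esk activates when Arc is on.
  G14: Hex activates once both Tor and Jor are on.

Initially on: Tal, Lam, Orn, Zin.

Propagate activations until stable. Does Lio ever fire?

Zin is on, so Jor activates (G5).
Jor and Lam are on, so Ule activates (G2).
G8: Tal, Ule, and Jor on → Fen on.
G12: Fen and Zin on → Tam on.
G11: Tam and Jor on → Lio on.

Yes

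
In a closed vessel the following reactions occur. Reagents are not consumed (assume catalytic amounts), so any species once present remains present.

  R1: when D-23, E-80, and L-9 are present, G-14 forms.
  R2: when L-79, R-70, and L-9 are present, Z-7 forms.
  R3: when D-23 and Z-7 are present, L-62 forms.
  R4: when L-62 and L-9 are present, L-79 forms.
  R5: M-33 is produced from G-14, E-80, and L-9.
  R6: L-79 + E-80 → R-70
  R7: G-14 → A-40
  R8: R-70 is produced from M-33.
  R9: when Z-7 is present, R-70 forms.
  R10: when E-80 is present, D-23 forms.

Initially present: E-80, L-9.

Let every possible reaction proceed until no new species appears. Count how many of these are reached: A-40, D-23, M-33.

E-80 present → D-23 forms (R10).
D-23, E-80, and L-9 present → G-14 forms (R1).
G-14, E-80, and L-9 present → M-33 forms (R5).
G-14 present → A-40 forms (R7).
A-40: reached.
D-23: reached.
M-33: reached.
All 3 are reached.

3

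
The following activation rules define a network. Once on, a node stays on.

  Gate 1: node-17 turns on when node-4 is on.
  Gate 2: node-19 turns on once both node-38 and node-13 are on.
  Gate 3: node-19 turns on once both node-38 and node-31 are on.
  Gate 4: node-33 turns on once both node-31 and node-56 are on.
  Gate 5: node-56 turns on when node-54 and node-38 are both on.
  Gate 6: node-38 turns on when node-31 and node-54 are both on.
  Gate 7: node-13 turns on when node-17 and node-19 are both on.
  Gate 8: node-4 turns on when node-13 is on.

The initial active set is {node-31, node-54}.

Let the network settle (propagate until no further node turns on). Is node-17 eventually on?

No

node-17 would need node-4 (Gate 1), but node-4 never turns on.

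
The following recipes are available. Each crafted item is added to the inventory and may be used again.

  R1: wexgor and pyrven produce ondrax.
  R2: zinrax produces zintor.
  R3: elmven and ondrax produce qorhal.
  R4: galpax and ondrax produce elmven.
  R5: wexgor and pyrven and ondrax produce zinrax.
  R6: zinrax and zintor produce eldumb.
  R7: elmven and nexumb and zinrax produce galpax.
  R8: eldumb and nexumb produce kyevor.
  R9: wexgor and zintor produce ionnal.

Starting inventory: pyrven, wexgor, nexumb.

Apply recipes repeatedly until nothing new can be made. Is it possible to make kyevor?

Yes

wexgor and pyrven → ondrax (R1).
wexgor and pyrven and ondrax → zinrax (R5).
zinrax → zintor (R2).
Using R6, zinrax and zintor make eldumb.
eldumb and nexumb → kyevor (R8).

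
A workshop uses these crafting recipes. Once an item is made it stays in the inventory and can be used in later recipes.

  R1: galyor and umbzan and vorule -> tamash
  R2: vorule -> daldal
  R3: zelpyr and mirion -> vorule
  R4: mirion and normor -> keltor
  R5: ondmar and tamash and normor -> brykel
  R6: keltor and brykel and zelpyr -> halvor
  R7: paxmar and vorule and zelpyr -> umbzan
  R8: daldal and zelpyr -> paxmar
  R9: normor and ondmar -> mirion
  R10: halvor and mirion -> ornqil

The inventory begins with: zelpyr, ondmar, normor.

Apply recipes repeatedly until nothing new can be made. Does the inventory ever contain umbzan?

Yes

normor and ondmar -> mirion (R9).
Using R3, zelpyr and mirion make vorule.
Using R2, vorule makes daldal.
daldal and zelpyr -> paxmar (R8).
Using R7, paxmar, vorule, and zelpyr make umbzan.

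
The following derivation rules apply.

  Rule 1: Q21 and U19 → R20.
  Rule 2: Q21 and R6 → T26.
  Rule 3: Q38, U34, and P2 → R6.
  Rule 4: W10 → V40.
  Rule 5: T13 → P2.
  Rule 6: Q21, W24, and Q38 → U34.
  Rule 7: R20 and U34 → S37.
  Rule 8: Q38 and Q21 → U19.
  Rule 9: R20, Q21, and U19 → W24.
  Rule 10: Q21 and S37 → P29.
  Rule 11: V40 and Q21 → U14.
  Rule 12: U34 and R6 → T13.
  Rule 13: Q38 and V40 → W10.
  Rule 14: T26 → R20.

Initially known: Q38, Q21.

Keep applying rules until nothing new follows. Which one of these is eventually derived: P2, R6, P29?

From Q38 and Q21, Rule 8 gives U19.
Q21 and U19 hold, so R20 follows (Rule 1).
R20, Q21, and U19 hold, so W24 follows (Rule 9).
From Q21, W24, and Q38, Rule 6 gives U34.
From R20 and U34, Rule 7 gives S37.
From Q21 and S37, Rule 10 gives P29.
P2 would need T13 (Rule 5), but T13 is never established. R6 would need Q38, U34, and P2 (Rule 3), but P2 is never established.

P29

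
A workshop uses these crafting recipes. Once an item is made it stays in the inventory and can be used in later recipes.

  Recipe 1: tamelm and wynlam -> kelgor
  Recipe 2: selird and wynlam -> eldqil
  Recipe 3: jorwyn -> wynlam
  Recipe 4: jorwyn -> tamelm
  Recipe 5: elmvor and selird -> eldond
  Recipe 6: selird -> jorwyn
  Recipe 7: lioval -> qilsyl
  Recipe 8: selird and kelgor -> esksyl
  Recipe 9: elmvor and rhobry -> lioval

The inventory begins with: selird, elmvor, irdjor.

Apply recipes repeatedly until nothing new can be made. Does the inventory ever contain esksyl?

selird -> jorwyn (Recipe 6).
jorwyn -> tamelm (Recipe 4).
Using Recipe 3, jorwyn makes wynlam.
tamelm and wynlam -> kelgor (Recipe 1).
selird and kelgor -> esksyl (Recipe 8).

Yes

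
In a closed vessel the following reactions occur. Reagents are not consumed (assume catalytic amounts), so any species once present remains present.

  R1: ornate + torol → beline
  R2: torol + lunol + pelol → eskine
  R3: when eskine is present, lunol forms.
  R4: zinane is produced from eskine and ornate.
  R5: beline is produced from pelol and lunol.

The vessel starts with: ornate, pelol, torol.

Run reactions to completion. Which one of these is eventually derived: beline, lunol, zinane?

ornate and torol present → beline forms (R1).
lunol would need eskine (R3), but eskine never forms. zinane would need eskine and ornate (R4), but eskine never forms.

beline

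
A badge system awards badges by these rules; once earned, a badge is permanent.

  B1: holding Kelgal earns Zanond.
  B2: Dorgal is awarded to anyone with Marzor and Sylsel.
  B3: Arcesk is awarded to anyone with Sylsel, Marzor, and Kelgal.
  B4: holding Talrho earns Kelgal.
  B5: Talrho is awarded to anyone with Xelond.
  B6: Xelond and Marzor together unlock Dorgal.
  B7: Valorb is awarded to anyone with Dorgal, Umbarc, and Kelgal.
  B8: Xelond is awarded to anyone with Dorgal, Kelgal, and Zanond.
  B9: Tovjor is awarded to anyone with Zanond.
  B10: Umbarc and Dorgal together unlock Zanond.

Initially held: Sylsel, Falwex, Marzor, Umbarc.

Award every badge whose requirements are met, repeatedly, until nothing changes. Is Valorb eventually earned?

Valorb would need Dorgal, Umbarc, and Kelgal (B7), but Kelgal is never earned.

No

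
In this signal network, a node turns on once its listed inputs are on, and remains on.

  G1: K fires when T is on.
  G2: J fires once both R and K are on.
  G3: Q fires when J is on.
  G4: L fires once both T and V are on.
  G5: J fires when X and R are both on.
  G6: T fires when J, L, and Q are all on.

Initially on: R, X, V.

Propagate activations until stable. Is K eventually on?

No

K would need T (G1), but T never turns on.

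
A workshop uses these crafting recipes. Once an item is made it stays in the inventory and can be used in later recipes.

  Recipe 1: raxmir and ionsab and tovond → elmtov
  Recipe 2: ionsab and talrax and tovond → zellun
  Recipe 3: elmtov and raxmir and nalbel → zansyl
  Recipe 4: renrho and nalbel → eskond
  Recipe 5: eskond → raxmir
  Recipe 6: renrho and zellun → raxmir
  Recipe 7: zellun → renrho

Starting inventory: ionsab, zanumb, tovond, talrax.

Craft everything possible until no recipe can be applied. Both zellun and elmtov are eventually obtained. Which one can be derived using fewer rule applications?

zellun: Using Recipe 2, ionsab, talrax, and tovond make zellun. [1 rule application]
elmtov: Using Recipe 2, ionsab, talrax, and tovond make zellun. Using Recipe 7, zellun makes renrho. renrho and zellun → raxmir (Recipe 6). raxmir and ionsab and tovond → elmtov (Recipe 1). [4 rule applications]
zellun needs fewer.

zellun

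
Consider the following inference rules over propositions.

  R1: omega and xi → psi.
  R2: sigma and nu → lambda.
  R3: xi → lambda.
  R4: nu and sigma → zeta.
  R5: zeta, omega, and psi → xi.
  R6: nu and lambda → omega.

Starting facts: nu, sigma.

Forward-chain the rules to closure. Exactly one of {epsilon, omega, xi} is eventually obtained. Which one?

omega

From sigma and nu, R2 gives lambda.
nu and lambda hold, so omega follows (R6).
No rule produces epsilon, and it is not given. xi would need zeta, omega, and psi (R5), but psi is never established.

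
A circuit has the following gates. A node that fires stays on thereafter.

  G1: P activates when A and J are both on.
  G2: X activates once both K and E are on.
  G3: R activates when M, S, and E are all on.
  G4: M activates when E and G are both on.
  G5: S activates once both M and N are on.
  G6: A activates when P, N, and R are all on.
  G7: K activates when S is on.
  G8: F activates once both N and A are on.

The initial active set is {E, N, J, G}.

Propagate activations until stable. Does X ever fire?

Yes

G4: E and G on → M on.
G5: M and N on → S on.
S is on, so K activates (G7).
K and E are on, so X activates (G2).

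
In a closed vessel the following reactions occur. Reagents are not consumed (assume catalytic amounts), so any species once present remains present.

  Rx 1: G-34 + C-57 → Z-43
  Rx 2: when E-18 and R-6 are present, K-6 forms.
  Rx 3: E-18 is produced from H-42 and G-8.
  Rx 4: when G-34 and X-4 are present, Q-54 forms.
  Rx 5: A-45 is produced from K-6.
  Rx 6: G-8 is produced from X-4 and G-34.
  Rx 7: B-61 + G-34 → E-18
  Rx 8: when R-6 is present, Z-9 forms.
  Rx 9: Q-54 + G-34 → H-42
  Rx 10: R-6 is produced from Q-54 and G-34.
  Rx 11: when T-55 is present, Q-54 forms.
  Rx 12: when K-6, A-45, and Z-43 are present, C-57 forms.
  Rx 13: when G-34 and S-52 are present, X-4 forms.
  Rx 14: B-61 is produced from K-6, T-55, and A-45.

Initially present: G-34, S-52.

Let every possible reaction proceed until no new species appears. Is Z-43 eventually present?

Z-43 would need G-34 and C-57 (Rx 1), but C-57 never forms.

No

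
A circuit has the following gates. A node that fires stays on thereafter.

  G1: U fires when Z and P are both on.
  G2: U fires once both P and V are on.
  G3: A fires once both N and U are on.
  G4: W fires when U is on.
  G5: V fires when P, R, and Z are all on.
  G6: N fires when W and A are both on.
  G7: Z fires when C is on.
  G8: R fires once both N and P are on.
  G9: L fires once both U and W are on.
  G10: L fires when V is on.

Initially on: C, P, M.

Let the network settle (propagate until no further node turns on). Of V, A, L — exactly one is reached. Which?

L

C is on, so Z fires (G7).
G1: Z and P on → U on.
G4: U on → W on.
U and W are on, so L fires (G9).
V would need P, R, and Z (G5), but R never turns on. A would need N and U (G3), but N never turns on.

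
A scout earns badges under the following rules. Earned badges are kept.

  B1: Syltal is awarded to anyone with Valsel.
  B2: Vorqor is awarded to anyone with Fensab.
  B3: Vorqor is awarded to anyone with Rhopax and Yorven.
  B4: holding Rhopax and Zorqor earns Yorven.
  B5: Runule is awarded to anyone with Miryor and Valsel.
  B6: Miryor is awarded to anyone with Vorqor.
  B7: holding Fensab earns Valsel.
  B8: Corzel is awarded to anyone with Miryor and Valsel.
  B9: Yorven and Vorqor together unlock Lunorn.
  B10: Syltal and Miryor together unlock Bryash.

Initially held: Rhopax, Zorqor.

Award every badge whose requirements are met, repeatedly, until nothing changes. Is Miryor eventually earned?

With Rhopax and Zorqor, Yorven is earned (B4).
With Rhopax and Yorven, Vorqor is earned (B3).
With Vorqor, Miryor is earned (B6).

Yes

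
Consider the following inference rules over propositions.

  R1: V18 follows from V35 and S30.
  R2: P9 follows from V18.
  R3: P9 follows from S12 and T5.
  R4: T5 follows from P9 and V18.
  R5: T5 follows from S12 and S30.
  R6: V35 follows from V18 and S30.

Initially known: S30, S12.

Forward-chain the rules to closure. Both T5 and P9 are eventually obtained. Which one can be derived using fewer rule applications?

T5

T5: S12 and S30 hold, so T5 follows (R5). [1 rule application]
P9: S12 and S30 hold, so T5 follows (R5). From S12 and T5, R3 gives P9. [2 rule applications]
T5 needs fewer.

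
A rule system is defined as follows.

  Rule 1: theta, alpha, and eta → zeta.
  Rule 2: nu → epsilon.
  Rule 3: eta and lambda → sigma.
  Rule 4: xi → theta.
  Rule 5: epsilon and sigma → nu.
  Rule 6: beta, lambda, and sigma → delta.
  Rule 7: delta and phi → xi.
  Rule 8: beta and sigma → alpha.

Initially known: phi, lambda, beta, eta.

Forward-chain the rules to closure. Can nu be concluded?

nu would need epsilon and sigma (Rule 5), but epsilon is never established.

No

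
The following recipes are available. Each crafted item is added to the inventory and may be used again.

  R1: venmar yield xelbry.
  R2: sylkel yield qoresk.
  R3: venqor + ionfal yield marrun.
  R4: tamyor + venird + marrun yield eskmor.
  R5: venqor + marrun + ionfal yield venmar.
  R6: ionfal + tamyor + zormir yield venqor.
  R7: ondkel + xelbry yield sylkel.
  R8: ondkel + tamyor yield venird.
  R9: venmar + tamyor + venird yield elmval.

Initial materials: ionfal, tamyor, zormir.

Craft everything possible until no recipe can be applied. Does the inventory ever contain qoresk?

No

qoresk would need sylkel (R2), but sylkel is never obtained.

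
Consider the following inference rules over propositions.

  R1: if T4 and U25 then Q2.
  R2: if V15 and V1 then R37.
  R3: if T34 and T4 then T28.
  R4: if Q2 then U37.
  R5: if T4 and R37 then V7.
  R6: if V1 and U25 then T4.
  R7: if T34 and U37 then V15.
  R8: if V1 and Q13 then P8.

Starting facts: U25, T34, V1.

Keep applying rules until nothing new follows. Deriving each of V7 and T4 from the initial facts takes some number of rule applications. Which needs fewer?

T4: From V1 and U25, R6 gives T4. [1 rule application]
V7: From V1 and U25, R6 gives T4. From T4 and U25, R1 gives Q2. Q2 holds, so U37 follows (R4). From T34 and U37, R7 gives V15. V15 and V1 hold, so R37 follows (R2). T4 and R37 hold, so V7 follows (R5). [6 rule applications]
T4 needs fewer.

T4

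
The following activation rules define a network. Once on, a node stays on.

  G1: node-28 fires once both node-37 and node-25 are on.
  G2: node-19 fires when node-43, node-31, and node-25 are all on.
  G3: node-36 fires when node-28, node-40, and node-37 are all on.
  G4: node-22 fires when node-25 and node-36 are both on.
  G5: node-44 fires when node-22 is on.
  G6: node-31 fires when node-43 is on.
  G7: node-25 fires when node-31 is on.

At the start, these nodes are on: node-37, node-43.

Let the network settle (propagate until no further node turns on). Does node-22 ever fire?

No

node-22 would need node-25 and node-36 (G4), but node-36 never turns on.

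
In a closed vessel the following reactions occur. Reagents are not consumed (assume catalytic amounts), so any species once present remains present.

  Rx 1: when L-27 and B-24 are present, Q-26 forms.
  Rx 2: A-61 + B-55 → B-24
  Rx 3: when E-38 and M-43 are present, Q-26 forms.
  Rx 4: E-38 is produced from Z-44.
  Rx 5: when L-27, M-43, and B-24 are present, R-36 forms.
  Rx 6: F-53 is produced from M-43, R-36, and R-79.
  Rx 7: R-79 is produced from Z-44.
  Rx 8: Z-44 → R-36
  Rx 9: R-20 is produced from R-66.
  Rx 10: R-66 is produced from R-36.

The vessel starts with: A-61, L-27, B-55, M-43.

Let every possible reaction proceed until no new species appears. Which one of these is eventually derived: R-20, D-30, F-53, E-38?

R-20

A-61 and B-55 present → B-24 forms (Rx 2).
L-27, M-43, and B-24 present → R-36 forms (Rx 5).
R-36 present → R-66 forms (Rx 10).
R-66 present → R-20 forms (Rx 9).
E-38 would need Z-44 (Rx 4), but Z-44 never forms. F-53 would need M-43, R-36, and R-79 (Rx 6), but R-79 never forms. No rule produces D-30, and it is not given.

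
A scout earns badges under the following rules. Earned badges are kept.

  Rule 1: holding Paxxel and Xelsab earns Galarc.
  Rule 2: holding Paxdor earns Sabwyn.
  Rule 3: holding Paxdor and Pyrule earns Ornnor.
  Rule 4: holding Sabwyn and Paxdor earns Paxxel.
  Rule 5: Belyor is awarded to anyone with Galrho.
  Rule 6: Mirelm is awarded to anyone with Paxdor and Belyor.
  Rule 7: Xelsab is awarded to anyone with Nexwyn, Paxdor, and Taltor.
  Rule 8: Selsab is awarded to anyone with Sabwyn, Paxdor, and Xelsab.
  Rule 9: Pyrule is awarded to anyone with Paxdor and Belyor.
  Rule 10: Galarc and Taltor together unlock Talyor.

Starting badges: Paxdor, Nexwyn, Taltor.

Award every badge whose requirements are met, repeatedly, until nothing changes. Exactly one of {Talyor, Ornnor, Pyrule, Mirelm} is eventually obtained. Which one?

Talyor

With Paxdor, Sabwyn is earned (Rule 2).
With Nexwyn, Paxdor, and Taltor, Xelsab is earned (Rule 7).
With Sabwyn and Paxdor, Paxxel is earned (Rule 4).
With Paxxel and Xelsab, Galarc is earned (Rule 1).
With Galarc and Taltor, Talyor is earned (Rule 10).
Mirelm would need Paxdor and Belyor (Rule 6), but Belyor is never earned. Pyrule would need Paxdor and Belyor (Rule 9), but Belyor is never earned. Ornnor would need Paxdor and Pyrule (Rule 3), but Pyrule is never earned.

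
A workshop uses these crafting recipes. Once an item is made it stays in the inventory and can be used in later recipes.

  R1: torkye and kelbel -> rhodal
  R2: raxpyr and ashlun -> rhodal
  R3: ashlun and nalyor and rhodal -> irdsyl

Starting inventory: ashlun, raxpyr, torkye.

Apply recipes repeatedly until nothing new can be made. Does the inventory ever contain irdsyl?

irdsyl would need ashlun, nalyor, and rhodal (R3), but nalyor is never obtained.

No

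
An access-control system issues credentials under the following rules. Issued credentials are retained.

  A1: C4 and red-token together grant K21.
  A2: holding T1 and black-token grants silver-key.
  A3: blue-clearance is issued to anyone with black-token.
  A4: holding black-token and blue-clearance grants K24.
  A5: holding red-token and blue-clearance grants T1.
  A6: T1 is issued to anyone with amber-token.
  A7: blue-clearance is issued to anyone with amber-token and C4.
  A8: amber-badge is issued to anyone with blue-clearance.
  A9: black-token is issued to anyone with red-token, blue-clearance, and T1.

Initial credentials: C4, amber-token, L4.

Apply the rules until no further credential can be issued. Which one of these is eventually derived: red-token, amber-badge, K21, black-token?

Holding amber-token and C4 grants blue-clearance (A7).
Holding blue-clearance grants amber-badge (A8).
K21 would need C4 and red-token (A1), but red-token is never granted. black-token would need red-token, blue-clearance, and T1 (A9), but red-token is never granted. No rule produces red-token, and it is not given.

amber-badge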